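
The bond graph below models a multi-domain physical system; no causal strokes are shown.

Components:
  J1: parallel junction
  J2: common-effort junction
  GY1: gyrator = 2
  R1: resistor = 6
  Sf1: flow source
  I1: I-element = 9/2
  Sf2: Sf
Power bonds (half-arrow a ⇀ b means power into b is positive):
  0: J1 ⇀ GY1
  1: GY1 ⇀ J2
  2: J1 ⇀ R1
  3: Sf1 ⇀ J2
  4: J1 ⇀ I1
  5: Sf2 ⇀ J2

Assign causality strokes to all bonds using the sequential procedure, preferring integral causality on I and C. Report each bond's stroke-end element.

bond 0 stroke at J1
bond 1 stroke at J2
bond 2 stroke at R1
bond 3 stroke at Sf1
bond 4 stroke at I1
bond 5 stroke at Sf2

#3 stroke→Sf1  (Sf1: flow source, stroke at near end)
#5 stroke→Sf2  (Sf2 fixes flow; stroke at Sf2)
#1 stroke→J2  (closing 0-jn rule on J2)
#0 stroke→J1  (GY1: gyrator matches bond 1)
#2 stroke→R1  (J1 effort already set via bond 0)
#4 stroke→I1  (0-jn J1 has e-setter on 0)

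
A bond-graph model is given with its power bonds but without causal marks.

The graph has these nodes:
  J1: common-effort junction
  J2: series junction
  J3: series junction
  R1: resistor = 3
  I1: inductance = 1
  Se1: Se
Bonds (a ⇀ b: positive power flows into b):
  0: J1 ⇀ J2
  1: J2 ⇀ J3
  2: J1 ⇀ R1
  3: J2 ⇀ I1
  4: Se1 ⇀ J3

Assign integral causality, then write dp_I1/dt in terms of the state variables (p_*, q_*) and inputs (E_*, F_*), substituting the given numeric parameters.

dp_I1/dt = E_Se1 - 3*p_I1

bond 4 |J3  (source Se1 imposes e)
bond 1 |J2  (J3: last free bond brings flow in)
bond 3 |I1  (prefer integral on I1)
bond 0 |J2  (J2 flow already set via bond 3)
bond 2 |J1  (J1 needs exactly one e-in)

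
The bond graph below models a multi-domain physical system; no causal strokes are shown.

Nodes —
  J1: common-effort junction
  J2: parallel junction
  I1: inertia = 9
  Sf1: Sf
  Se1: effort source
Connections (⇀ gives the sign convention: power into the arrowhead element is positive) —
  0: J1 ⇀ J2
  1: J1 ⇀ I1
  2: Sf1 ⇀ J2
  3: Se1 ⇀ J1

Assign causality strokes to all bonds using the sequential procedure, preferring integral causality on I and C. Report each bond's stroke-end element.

β2 |Sf1  (Sf1 (Sf) sets flow on bond)
β3 |J1  (Se1 fixes effort; stroke away)
β0 |J2  (J1 effort already set via bond 3)
β1 |I1  (0-jn J1 has e-setter on 3)

b0 stroke at J2
b1 stroke at I1
b2 stroke at Sf1
b3 stroke at J1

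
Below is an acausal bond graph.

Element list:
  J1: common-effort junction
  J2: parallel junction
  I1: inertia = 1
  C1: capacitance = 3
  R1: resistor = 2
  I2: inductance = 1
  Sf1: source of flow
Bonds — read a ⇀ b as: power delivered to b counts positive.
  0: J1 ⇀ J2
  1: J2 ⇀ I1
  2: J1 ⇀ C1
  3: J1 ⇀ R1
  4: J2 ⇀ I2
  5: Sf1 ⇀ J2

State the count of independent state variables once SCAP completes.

3  (C1, I1, I2 all integral)

b5 →Sf1  (Sf1: flow source, stroke at near end)
b1 →I1  (prefer integral on I1)
b2 →J1  (prefer integral on C1)
b0 →J2  (0-jn J1 has e-setter on 2)
b3 →R1  (J1 effort already set via bond 2)
b4 →I2  (J2 effort already set via bond 0)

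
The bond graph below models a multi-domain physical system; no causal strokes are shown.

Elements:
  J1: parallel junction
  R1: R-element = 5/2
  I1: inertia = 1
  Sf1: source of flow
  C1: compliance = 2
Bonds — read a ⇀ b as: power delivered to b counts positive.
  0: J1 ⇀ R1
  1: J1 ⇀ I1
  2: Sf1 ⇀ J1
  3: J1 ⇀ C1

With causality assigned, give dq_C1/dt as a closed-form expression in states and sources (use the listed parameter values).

dq_C1/dt = F_Sf1 - p_I1 - q_C1/5

b2 stroke→Sf1  (Sf1 (Sf) sets flow on bond)
b1 stroke→I1  (I1 integral (f out))
b3 stroke→J1  (C1 outputs effort q/C1)
b0 stroke→R1  (J1: bond 3 brought effort, rest push out)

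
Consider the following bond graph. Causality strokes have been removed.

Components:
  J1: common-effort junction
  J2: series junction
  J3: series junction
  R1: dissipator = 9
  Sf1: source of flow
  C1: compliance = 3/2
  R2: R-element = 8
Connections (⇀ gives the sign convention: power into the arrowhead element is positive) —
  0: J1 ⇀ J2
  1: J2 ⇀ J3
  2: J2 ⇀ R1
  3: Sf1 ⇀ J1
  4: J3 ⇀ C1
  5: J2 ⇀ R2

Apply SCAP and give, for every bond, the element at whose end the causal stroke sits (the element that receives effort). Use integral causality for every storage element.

bond 3 stroke at Sf1  (Sf1 fixes flow; stroke at Sf1)
bond 0 stroke at J1  (only one effort-in slot at J1)
bond 1 stroke at J2  (common-f at J2 fixed by 0)
bond 2 stroke at J2  (J2 flow already set via bond 0)
bond 5 stroke at J2  (common-f at J2 fixed by 0)
bond 4 stroke at J3  (common-f at J3 fixed by 1)

b0 →J1
b1 →J2
b2 →J2
b3 →Sf1
b4 →J3
b5 →J2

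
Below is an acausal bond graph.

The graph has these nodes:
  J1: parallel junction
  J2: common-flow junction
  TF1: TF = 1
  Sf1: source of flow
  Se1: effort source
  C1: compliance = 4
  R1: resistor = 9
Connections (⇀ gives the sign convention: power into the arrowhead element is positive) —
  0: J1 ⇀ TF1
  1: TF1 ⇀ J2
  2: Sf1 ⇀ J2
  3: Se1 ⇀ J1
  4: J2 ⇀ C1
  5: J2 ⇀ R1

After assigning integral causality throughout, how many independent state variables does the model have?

1  (C1 all integral)

#2 stroke at Sf1  (Sf1: flow source, stroke at near end)
#3 stroke at J1  (Se1: effort source, stroke at far end)
#0 stroke at TF1  (J1 effort already set via bond 3)
#1 stroke at J2  (common-f at J2 fixed by 2)
#4 stroke at J2  (common-f at J2 fixed by 2)
#5 stroke at J2  (J2 flow already set via bond 2)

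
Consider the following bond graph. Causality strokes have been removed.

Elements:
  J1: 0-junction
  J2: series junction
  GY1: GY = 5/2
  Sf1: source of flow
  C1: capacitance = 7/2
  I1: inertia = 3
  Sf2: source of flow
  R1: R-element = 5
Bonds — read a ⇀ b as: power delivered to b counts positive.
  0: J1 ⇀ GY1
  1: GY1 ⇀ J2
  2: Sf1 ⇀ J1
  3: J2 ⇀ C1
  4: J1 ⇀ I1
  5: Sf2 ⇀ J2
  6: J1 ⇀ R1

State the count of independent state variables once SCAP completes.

#2 →Sf1  (source Sf1 imposes f)
#5 →Sf2  (source Sf2 imposes f)
#1 →J2  (common-f at J2 fixed by 5)
#3 →J2  (J2 flow already set via bond 5)
#0 →J1  (through GY1, causality inverts; strokes same side of GY1)
#4 →I1  (0-jn J1 has e-setter on 0)
#6 →R1  (0-jn J1 has e-setter on 0)

2  (C1, I1 all integral)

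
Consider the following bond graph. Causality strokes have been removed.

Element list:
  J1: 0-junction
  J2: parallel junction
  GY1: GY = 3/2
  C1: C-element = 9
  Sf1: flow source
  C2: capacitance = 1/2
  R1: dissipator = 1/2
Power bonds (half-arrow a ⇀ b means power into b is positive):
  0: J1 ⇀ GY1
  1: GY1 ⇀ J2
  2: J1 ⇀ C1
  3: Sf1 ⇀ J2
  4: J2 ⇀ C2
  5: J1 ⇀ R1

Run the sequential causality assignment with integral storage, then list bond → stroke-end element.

#0 stroke at GY1
#1 stroke at GY1
#2 stroke at J1
#3 stroke at Sf1
#4 stroke at J2
#5 stroke at R1

β3 →Sf1  (source Sf1 imposes f)
β2 →J1  (C1 outputs effort q/C1)
β0 →GY1  (J1 effort already set via bond 2)
β5 →R1  (0-jn J1 has e-setter on 2)
β1 →GY1  (GY1 both-in/both-out from 0)
β4 →J2  (J2: last free bond brings effort in)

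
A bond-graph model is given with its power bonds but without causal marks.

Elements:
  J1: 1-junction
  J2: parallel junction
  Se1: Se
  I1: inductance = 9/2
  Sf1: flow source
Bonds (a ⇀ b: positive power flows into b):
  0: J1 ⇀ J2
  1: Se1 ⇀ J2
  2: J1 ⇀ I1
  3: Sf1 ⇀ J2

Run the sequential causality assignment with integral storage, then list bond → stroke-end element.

#1 →J2  (Se1 fixes effort; stroke away)
#3 →Sf1  (source Sf1 imposes f)
#0 →J1  (common-e at J2 fixed by 1)
#2 →I1  (J1: last free bond brings flow in)

bond 0 |J1
bond 1 |J2
bond 2 |I1
bond 3 |Sf1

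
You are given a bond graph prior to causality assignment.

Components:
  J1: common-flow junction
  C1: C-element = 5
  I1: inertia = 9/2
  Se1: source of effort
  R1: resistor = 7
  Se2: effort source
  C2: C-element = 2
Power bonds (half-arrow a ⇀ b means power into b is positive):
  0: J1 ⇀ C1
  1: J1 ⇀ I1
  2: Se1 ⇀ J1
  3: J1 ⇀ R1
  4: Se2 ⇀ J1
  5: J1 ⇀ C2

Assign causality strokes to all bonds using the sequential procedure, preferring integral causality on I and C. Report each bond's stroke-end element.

bond 0 |J1
bond 1 |I1
bond 2 |J1
bond 3 |J1
bond 4 |J1
bond 5 |J1

bond 2 stroke→J1  (Se1 fixes effort; stroke away)
bond 4 stroke→J1  (Se2: effort source, stroke at far end)
bond 0 stroke→J1  (C1 outputs effort q/C1)
bond 1 stroke→I1  (I1 integral (f out))
bond 3 stroke→J1  (common-f at J1 fixed by 1)
bond 5 stroke→J1  (J1 flow already set via bond 1)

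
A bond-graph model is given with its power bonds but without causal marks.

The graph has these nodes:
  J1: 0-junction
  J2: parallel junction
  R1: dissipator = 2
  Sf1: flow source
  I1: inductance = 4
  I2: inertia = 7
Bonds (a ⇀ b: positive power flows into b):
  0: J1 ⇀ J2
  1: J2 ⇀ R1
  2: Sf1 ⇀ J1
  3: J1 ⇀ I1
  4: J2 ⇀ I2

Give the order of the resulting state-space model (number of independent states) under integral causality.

2  (I1, I2 all integral)

b2 →Sf1  (Sf1 (Sf) sets flow on bond)
b3 →I1  (I1: I, integral causality)
b0 →J1  (J1: last free bond brings effort in)
b4 →I2  (I2: I, integral causality)
b1 →J2  (J2 needs exactly one e-in)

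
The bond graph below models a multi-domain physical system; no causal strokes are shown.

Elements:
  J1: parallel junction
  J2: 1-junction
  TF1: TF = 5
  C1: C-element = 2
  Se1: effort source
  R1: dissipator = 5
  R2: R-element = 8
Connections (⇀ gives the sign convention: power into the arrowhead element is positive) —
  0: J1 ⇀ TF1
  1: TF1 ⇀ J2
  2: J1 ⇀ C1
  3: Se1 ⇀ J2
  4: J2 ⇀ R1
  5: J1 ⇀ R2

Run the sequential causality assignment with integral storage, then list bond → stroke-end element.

#0 stroke at TF1
#1 stroke at J2
#2 stroke at J1
#3 stroke at J2
#4 stroke at R1
#5 stroke at R2

β3 stroke at J2  (Se1 fixes effort; stroke away)
β2 stroke at J1  (C1 integral (e out))
β0 stroke at TF1  (0-jn J1 has e-setter on 2)
β5 stroke at R2  (J1: bond 2 brought effort, rest push out)
β1 stroke at J2  (TF1: transformer flips bond 0)
β4 stroke at R1  (J2: last free bond brings flow in)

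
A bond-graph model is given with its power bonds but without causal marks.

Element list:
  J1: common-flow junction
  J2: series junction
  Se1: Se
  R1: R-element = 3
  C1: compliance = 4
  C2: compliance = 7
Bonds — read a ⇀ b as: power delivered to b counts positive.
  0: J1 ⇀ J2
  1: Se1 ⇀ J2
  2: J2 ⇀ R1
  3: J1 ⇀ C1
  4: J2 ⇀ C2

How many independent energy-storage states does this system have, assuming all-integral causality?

2  (C1, C2 all integral)

b1 →J2  (Se1 fixes effort; stroke away)
b3 →J1  (prefer integral on C1)
b0 →J2  (closing 1-jn rule on J1)
b4 →J2  (C2: C, integral causality)
b2 →R1  (J2 needs exactly one f-in)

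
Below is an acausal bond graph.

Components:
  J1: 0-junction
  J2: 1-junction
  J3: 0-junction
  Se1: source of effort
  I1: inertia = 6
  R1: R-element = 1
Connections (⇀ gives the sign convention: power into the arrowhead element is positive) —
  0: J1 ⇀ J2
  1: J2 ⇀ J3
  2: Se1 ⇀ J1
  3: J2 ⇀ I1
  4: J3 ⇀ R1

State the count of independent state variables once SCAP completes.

1  (I1 all integral)

β2 →J1  (source Se1 imposes e)
β0 →J2  (common-e at J1 fixed by 2)
β3 →I1  (I1 outputs flow p/I1)
β1 →J2  (J2 flow already set via bond 3)
β4 →J3  (J3 needs exactly one e-in)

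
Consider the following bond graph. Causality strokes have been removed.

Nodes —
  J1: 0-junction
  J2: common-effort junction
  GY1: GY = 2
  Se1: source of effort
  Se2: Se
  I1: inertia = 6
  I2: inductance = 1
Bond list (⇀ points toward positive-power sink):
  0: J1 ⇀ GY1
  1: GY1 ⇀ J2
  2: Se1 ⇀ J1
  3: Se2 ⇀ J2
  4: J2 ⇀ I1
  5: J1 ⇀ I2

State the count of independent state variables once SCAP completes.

#2 |J1  (source Se1 imposes e)
#3 |J2  (Se2 fixes effort; stroke away)
#0 |GY1  (0-jn J1 has e-setter on 2)
#5 |I2  (J1 effort already set via bond 2)
#1 |GY1  (J2: bond 3 brought effort, rest push out)
#4 |I1  (0-jn J2 has e-setter on 3)

2  (I1, I2 all integral)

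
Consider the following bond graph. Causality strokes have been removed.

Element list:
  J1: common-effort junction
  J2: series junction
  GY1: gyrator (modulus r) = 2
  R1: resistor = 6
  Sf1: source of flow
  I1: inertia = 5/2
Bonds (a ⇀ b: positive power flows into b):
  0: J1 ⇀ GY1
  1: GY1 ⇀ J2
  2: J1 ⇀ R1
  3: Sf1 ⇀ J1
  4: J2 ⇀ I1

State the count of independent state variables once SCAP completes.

b3 stroke→Sf1  (source Sf1 imposes f)
b4 stroke→I1  (prefer integral on I1)
b1 stroke→J2  (J2 flow already set via bond 4)
b0 stroke→J1  (GY1: gyrator matches bond 1)
b2 stroke→R1  (J1 effort already set via bond 0)

1  (I1 all integral)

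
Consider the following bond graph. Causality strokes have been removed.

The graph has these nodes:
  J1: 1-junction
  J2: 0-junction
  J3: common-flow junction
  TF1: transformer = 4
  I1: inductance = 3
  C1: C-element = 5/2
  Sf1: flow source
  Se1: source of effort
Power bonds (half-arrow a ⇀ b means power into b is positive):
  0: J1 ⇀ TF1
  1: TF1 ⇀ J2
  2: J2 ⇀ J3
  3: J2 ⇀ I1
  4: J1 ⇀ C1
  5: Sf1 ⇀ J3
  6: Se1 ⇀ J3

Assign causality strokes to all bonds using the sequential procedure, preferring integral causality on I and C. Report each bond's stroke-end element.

β0 →TF1
β1 →J2
β2 →J3
β3 →I1
β4 →J1
β5 →Sf1
β6 →J3

b5 stroke at Sf1  (Sf1 (Sf) sets flow on bond)
b6 stroke at J3  (source Se1 imposes e)
b2 stroke at J3  (J3 flow already set via bond 5)
b3 stroke at I1  (I1: I, integral causality)
b1 stroke at J2  (closing 0-jn rule on J2)
b0 stroke at TF1  (TF1: transformer flips bond 1)
b4 stroke at J1  (J1 flow already set via bond 0)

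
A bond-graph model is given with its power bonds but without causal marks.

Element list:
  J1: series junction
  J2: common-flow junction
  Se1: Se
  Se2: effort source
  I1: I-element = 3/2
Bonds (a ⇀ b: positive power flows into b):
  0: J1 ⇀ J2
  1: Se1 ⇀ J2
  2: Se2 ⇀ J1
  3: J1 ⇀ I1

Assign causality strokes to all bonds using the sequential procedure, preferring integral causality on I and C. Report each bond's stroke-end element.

b1 →J2  (source Se1 imposes e)
b2 →J1  (Se2 fixes effort; stroke away)
b0 →J1  (J2: last free bond brings flow in)
b3 →I1  (closing 1-jn rule on J1)

#0 →J1
#1 →J2
#2 →J1
#3 →I1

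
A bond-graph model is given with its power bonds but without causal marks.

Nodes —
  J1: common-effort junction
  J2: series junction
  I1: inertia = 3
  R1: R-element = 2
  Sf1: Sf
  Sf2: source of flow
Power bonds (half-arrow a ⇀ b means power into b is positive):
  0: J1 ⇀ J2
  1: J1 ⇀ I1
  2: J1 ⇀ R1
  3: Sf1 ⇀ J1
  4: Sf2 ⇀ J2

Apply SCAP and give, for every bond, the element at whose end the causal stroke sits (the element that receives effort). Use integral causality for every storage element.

b3 stroke→Sf1  (source Sf1 imposes f)
b4 stroke→Sf2  (source Sf2 imposes f)
b0 stroke→J2  (J2: bond 4 brought flow, rest push out)
b1 stroke→I1  (I1 integral (f out))
b2 stroke→J1  (only one effort-in slot at J1)

b0 stroke at J2
b1 stroke at I1
b2 stroke at J1
b3 stroke at Sf1
b4 stroke at Sf2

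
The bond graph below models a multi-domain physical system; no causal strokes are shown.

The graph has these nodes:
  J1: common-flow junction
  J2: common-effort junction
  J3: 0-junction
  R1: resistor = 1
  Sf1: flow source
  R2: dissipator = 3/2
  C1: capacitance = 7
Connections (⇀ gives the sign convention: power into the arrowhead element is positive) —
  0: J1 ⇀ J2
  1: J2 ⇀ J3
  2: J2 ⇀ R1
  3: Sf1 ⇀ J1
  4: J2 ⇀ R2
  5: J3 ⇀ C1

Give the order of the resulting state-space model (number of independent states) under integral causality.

1  (C1 all integral)

β3 →Sf1  (Sf1 fixes flow; stroke at Sf1)
β0 →J1  (J1: bond 3 brought flow, rest push out)
β5 →J3  (prefer integral on C1)
β1 →J2  (0-jn J3 has e-setter on 5)
β2 →R1  (J2: bond 1 brought effort, rest push out)
β4 →R2  (J2: bond 1 brought effort, rest push out)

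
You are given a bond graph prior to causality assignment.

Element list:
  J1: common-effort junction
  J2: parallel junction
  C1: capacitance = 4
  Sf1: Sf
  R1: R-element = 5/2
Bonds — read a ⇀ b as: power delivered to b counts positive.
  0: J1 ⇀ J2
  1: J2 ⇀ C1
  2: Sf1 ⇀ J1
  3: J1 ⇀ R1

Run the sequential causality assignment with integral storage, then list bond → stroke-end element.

b0 stroke at J1
b1 stroke at J2
b2 stroke at Sf1
b3 stroke at R1

β2 stroke at Sf1  (source Sf1 imposes f)
β1 stroke at J2  (C1: C, integral causality)
β0 stroke at J1  (J2 effort already set via bond 1)
β3 stroke at R1  (J1 effort already set via bond 0)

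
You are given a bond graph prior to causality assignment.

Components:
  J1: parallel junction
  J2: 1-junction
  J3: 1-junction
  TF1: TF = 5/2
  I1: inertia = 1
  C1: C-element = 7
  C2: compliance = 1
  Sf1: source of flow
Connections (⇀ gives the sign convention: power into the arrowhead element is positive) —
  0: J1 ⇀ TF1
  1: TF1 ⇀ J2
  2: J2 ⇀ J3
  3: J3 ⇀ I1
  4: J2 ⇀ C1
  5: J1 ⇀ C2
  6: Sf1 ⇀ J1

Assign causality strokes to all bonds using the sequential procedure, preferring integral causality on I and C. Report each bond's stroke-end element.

b0 stroke→TF1
b1 stroke→J2
b2 stroke→J3
b3 stroke→I1
b4 stroke→J2
b5 stroke→J1
b6 stroke→Sf1

β6 →Sf1  (Sf1 (Sf) sets flow on bond)
β3 →I1  (I1 outputs flow p/I1)
β2 →J3  (common-f at J3 fixed by 3)
β1 →J2  (J2 flow already set via bond 2)
β4 →J2  (common-f at J2 fixed by 2)
β0 →TF1  (TF1 one-in-one-out from 1)
β5 →J1  (J1 needs exactly one e-in)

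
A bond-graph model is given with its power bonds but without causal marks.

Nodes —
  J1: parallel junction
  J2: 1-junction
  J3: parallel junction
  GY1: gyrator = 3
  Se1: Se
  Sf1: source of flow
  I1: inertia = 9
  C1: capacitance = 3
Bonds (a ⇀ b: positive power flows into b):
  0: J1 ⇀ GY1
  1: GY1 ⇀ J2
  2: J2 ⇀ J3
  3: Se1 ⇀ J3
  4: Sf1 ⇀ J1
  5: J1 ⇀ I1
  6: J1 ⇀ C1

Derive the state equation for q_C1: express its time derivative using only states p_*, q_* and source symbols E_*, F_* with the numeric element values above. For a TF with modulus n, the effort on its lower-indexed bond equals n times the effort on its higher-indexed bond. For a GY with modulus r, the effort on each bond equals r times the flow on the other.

bond 3 →J3  (Se1: effort source, stroke at far end)
bond 4 →Sf1  (Sf1 fixes flow; stroke at Sf1)
bond 2 →J2  (common-e at J3 fixed by 3)
bond 1 →GY1  (J2: last free bond brings flow in)
bond 0 →GY1  (through GY1, causality inverts; strokes same side of GY1)
bond 5 →I1  (I1: I, integral causality)
bond 6 →J1  (J1 needs exactly one e-in)

dq_C1/dt = -E_Se1/3 + F_Sf1 - p_I1/9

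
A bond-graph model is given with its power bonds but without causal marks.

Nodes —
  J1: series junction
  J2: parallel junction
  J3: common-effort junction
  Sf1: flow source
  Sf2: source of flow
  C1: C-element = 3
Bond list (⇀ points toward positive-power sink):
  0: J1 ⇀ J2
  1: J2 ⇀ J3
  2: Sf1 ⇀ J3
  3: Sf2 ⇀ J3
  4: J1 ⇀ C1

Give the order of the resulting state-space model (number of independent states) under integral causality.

1  (C1 all integral)

#2 stroke→Sf1  (Sf1 (Sf) sets flow on bond)
#3 stroke→Sf2  (source Sf2 imposes f)
#1 stroke→J3  (closing 0-jn rule on J3)
#0 stroke→J2  (closing 0-jn rule on J2)
#4 stroke→J1  (common-f at J1 fixed by 0)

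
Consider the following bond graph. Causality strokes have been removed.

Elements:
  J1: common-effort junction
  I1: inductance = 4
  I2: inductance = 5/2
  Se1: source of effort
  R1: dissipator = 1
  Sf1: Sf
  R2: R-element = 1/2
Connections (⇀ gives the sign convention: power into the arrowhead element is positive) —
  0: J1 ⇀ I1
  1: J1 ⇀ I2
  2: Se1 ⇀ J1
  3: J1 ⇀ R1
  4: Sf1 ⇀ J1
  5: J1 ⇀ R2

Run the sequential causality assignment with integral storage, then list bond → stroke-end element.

b2 stroke→J1  (Se1 (Se) sets effort on bond)
b4 stroke→Sf1  (Sf1 fixes flow; stroke at Sf1)
b0 stroke→I1  (common-e at J1 fixed by 2)
b1 stroke→I2  (J1 effort already set via bond 2)
b3 stroke→R1  (0-jn J1 has e-setter on 2)
b5 stroke→R2  (J1 effort already set via bond 2)

b0 |I1
b1 |I2
b2 |J1
b3 |R1
b4 |Sf1
b5 |R2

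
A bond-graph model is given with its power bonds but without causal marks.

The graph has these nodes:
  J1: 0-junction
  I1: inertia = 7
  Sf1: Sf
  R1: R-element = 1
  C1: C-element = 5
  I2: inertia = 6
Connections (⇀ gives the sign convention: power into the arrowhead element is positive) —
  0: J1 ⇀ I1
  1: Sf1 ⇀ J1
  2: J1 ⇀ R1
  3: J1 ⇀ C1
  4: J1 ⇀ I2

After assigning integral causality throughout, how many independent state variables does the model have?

b1 stroke→Sf1  (Sf1 fixes flow; stroke at Sf1)
b0 stroke→I1  (I1 outputs flow p/I1)
b3 stroke→J1  (C1 outputs effort q/C1)
b2 stroke→R1  (J1: bond 3 brought effort, rest push out)
b4 stroke→I2  (J1 effort already set via bond 3)

3  (C1, I1, I2 all integral)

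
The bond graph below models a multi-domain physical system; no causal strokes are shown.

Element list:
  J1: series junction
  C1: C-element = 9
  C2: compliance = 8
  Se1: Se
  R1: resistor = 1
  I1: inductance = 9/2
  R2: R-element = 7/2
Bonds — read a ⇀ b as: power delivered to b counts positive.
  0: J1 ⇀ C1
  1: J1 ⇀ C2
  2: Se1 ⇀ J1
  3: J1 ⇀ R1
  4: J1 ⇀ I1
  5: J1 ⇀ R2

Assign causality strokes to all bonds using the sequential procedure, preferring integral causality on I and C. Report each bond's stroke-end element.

#2 |J1  (Se1: effort source, stroke at far end)
#0 |J1  (C1 outputs effort q/C1)
#1 |J1  (C2: C, integral causality)
#4 |I1  (I1 integral (f out))
#3 |J1  (1-jn J1 has f-setter on 4)
#5 |J1  (1-jn J1 has f-setter on 4)

b0 →J1
b1 →J1
b2 →J1
b3 →J1
b4 →I1
b5 →J1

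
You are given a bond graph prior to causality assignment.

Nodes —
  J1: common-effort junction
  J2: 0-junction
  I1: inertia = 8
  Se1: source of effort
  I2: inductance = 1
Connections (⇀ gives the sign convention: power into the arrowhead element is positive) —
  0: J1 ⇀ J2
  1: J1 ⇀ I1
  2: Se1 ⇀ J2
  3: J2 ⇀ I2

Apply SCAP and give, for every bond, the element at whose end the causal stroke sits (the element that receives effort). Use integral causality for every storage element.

b0 |J1
b1 |I1
b2 |J2
b3 |I2

#2 |J2  (Se1: effort source, stroke at far end)
#0 |J1  (J2 effort already set via bond 2)
#3 |I2  (J2 effort already set via bond 2)
#1 |I1  (common-e at J1 fixed by 0)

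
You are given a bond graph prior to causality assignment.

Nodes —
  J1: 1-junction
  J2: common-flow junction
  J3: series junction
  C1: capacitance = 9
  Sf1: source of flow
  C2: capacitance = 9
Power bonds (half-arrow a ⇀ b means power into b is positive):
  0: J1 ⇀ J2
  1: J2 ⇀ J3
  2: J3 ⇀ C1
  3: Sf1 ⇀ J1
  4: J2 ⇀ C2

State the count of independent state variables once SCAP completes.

2  (C1, C2 all integral)

bond 3 stroke→Sf1  (Sf1 fixes flow; stroke at Sf1)
bond 0 stroke→J1  (J1: bond 3 brought flow, rest push out)
bond 1 stroke→J2  (1-jn J2 has f-setter on 0)
bond 4 stroke→J2  (J2: bond 0 brought flow, rest push out)
bond 2 stroke→J3  (common-f at J3 fixed by 1)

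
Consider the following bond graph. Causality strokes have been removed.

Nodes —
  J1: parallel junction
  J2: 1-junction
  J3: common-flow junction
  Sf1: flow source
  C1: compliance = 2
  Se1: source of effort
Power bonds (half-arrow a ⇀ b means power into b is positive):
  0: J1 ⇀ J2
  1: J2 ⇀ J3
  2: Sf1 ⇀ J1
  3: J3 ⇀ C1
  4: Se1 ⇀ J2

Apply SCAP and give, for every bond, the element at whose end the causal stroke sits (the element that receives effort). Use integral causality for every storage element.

#2 stroke→Sf1  (Sf1 (Sf) sets flow on bond)
#4 stroke→J2  (Se1 fixes effort; stroke away)
#0 stroke→J1  (only one effort-in slot at J1)
#1 stroke→J2  (J2 flow already set via bond 0)
#3 stroke→J3  (1-jn J3 has f-setter on 1)

β0 stroke→J1
β1 stroke→J2
β2 stroke→Sf1
β3 stroke→J3
β4 stroke→J2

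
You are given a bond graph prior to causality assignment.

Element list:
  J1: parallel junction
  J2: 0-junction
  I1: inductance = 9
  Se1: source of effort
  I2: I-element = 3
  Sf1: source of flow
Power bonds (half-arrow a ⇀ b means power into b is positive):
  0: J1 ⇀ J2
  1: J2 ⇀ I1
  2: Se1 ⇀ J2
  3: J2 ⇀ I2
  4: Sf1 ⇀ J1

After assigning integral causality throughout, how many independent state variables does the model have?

2  (I1, I2 all integral)

b2 stroke at J2  (source Se1 imposes e)
b4 stroke at Sf1  (Sf1: flow source, stroke at near end)
b0 stroke at J1  (J1 needs exactly one e-in)
b1 stroke at I1  (J2: bond 2 brought effort, rest push out)
b3 stroke at I2  (0-jn J2 has e-setter on 2)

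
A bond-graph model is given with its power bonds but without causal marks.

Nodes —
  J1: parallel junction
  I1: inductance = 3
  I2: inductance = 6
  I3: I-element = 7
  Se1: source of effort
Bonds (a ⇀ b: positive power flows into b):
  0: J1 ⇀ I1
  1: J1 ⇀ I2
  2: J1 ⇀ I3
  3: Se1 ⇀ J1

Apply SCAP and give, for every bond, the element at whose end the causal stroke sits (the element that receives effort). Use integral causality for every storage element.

b0 |I1
b1 |I2
b2 |I3
b3 |J1

b3 |J1  (Se1 fixes effort; stroke away)
b0 |I1  (J1: bond 3 brought effort, rest push out)
b1 |I2  (common-e at J1 fixed by 3)
b2 |I3  (J1 effort already set via bond 3)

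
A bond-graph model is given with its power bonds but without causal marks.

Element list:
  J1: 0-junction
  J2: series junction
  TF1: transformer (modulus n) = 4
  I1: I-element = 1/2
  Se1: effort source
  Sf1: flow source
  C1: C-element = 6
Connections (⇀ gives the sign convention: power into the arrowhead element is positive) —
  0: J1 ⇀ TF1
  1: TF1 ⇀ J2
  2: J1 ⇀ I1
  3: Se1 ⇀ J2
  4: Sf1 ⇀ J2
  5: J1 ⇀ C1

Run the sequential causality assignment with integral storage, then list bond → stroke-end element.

b3 →J2  (source Se1 imposes e)
b4 →Sf1  (Sf1: flow source, stroke at near end)
b1 →J2  (1-jn J2 has f-setter on 4)
b0 →TF1  (TF TF1: opposite of bond 1)
b2 →I1  (prefer integral on I1)
b5 →J1  (only one effort-in slot at J1)

β0 |TF1
β1 |J2
β2 |I1
β3 |J2
β4 |Sf1
β5 |J1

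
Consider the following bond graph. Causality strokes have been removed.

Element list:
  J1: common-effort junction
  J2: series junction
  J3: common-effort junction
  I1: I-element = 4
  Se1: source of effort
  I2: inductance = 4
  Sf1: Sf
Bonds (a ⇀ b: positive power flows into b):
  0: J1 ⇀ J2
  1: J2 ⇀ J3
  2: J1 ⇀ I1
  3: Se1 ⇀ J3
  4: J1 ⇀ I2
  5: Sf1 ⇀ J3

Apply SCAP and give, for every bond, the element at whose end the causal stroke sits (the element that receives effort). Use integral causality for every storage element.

β0 stroke→J1
β1 stroke→J2
β2 stroke→I1
β3 stroke→J3
β4 stroke→I2
β5 stroke→Sf1

#3 stroke→J3  (Se1 (Se) sets effort on bond)
#5 stroke→Sf1  (source Sf1 imposes f)
#1 stroke→J2  (0-jn J3 has e-setter on 3)
#0 stroke→J1  (J2: last free bond brings flow in)
#2 stroke→I1  (0-jn J1 has e-setter on 0)
#4 stroke→I2  (0-jn J1 has e-setter on 0)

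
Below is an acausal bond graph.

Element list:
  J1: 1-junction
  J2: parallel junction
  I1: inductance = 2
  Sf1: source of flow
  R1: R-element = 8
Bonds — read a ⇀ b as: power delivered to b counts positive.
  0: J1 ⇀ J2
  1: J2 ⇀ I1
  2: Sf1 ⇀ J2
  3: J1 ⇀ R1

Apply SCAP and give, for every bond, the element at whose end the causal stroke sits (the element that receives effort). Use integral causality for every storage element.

β0 |J2
β1 |I1
β2 |Sf1
β3 |J1

bond 2 |Sf1  (Sf1: flow source, stroke at near end)
bond 1 |I1  (I1: I, integral causality)
bond 0 |J2  (J2: last free bond brings effort in)
bond 3 |J1  (J1 flow already set via bond 0)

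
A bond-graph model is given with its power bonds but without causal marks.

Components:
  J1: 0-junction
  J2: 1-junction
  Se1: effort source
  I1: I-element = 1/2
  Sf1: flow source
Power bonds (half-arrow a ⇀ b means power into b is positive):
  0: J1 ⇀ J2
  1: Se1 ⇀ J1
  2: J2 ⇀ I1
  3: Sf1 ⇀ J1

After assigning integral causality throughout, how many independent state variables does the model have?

1  (I1 all integral)

β1 stroke at J1  (Se1: effort source, stroke at far end)
β3 stroke at Sf1  (source Sf1 imposes f)
β0 stroke at J2  (common-e at J1 fixed by 1)
β2 stroke at I1  (closing 1-jn rule on J2)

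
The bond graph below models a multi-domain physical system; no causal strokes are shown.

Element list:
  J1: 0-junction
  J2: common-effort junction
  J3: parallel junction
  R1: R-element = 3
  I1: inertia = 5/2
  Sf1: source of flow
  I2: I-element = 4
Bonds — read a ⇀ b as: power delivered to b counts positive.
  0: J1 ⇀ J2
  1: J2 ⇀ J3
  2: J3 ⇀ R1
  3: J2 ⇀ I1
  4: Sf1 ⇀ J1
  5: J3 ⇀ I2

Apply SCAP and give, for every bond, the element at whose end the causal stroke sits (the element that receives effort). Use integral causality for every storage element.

β4 stroke→Sf1  (Sf1: flow source, stroke at near end)
β0 stroke→J1  (J1: last free bond brings effort in)
β3 stroke→I1  (I1 outputs flow p/I1)
β1 stroke→J2  (J2: last free bond brings effort in)
β5 stroke→I2  (prefer integral on I2)
β2 stroke→J3  (J3 needs exactly one e-in)

bond 0 stroke at J1
bond 1 stroke at J2
bond 2 stroke at J3
bond 3 stroke at I1
bond 4 stroke at Sf1
bond 5 stroke at I2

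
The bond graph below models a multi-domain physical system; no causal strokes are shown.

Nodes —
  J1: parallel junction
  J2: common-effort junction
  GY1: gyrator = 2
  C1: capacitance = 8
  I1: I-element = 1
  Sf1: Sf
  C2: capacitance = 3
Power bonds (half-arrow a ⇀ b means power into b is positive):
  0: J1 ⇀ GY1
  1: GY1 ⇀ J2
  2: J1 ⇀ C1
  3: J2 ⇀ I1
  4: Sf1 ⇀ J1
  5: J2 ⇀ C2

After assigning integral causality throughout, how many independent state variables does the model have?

bond 4 |Sf1  (source Sf1 imposes f)
bond 2 |J1  (C1: C, integral causality)
bond 0 |GY1  (J1: bond 2 brought effort, rest push out)
bond 1 |GY1  (GY1: gyrator matches bond 0)
bond 3 |I1  (I1 outputs flow p/I1)
bond 5 |J2  (J2 needs exactly one e-in)

3  (C1, C2, I1 all integral)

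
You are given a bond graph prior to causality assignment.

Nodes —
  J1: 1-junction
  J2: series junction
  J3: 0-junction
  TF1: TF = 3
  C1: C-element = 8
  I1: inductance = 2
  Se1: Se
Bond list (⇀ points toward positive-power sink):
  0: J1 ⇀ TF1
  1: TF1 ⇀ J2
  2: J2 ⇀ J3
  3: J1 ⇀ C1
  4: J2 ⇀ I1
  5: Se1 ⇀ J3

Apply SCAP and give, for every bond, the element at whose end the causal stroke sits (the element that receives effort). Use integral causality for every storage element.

b5 |J3  (source Se1 imposes e)
b2 |J2  (J3: bond 5 brought effort, rest push out)
b3 |J1  (C1: C, integral causality)
b0 |TF1  (J1: last free bond brings flow in)
b1 |J2  (TF TF1: opposite of bond 0)
b4 |I1  (J2 needs exactly one f-in)

bond 0 |TF1
bond 1 |J2
bond 2 |J2
bond 3 |J1
bond 4 |I1
bond 5 |J3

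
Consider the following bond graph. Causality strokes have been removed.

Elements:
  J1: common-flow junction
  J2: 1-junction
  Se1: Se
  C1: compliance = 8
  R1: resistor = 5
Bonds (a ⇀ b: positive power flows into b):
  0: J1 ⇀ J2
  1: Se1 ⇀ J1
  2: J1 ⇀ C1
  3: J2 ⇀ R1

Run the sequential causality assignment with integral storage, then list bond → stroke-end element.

bond 1 stroke→J1  (source Se1 imposes e)
bond 2 stroke→J1  (C1: C, integral causality)
bond 0 stroke→J2  (only one flow-in slot at J1)
bond 3 stroke→R1  (J2 needs exactly one f-in)

β0 stroke→J2
β1 stroke→J1
β2 stroke→J1
β3 stroke→R1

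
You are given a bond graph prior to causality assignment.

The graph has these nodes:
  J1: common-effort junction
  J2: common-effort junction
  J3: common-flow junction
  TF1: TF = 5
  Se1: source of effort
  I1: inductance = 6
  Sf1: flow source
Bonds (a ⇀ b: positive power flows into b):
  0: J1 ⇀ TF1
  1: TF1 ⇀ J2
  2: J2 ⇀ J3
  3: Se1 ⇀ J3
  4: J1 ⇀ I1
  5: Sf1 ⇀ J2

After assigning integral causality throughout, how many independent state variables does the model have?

b3 →J3  (Se1 (Se) sets effort on bond)
b5 →Sf1  (Sf1 (Sf) sets flow on bond)
b2 →J2  (J3: last free bond brings flow in)
b1 →TF1  (common-e at J2 fixed by 2)
b0 →J1  (TF1: transformer flips bond 1)
b4 →I1  (J1 effort already set via bond 0)

1  (I1 all integral)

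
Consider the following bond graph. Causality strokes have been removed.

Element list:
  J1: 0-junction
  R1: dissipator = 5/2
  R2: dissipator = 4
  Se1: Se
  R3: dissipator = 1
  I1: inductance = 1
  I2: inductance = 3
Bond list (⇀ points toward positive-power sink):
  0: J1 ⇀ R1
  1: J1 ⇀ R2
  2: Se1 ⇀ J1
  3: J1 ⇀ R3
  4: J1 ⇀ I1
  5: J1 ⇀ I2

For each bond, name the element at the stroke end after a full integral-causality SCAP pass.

bond 0 stroke at R1
bond 1 stroke at R2
bond 2 stroke at J1
bond 3 stroke at R3
bond 4 stroke at I1
bond 5 stroke at I2

#2 stroke at J1  (Se1 (Se) sets effort on bond)
#0 stroke at R1  (J1 effort already set via bond 2)
#1 stroke at R2  (0-jn J1 has e-setter on 2)
#3 stroke at R3  (0-jn J1 has e-setter on 2)
#4 stroke at I1  (common-e at J1 fixed by 2)
#5 stroke at I2  (J1: bond 2 brought effort, rest push out)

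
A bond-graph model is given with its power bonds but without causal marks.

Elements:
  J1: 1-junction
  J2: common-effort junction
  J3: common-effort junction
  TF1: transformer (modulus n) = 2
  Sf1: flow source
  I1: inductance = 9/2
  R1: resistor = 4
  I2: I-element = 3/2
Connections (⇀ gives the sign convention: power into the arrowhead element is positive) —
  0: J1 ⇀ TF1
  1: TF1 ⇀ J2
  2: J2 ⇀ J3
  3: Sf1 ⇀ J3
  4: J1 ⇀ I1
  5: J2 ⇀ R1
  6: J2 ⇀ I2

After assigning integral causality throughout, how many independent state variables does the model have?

2  (I1, I2 all integral)

b3 →Sf1  (source Sf1 imposes f)
b2 →J3  (only one effort-in slot at J3)
b4 →I1  (I1 outputs flow p/I1)
b0 →J1  (J1: bond 4 brought flow, rest push out)
b1 →TF1  (TF1: transformer flips bond 0)
b6 →I2  (I2 outputs flow p/I2)
b5 →J2  (closing 0-jn rule on J2)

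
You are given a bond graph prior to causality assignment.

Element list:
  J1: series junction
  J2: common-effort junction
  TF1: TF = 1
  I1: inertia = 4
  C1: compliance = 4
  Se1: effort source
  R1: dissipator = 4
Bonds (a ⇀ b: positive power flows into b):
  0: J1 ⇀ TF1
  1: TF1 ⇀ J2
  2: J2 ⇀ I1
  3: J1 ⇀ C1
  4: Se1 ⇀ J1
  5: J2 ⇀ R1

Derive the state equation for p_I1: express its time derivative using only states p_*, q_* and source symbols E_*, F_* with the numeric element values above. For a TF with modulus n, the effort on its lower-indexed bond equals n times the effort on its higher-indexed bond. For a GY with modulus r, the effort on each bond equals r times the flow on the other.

#4 |J1  (Se1: effort source, stroke at far end)
#2 |I1  (I1: I, integral causality)
#3 |J1  (C1 integral (e out))
#0 |TF1  (J1 needs exactly one f-in)
#1 |J2  (TF1: transformer flips bond 0)
#5 |R1  (0-jn J2 has e-setter on 1)

dp_I1/dt = E_Se1 - q_C1/4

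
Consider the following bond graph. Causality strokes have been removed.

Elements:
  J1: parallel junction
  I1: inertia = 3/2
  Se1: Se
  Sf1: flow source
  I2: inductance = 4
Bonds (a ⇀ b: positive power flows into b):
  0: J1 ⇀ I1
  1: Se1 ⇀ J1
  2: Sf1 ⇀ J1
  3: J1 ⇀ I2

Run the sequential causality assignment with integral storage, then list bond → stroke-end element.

#0 stroke→I1
#1 stroke→J1
#2 stroke→Sf1
#3 stroke→I2

#1 →J1  (Se1 (Se) sets effort on bond)
#2 →Sf1  (Sf1: flow source, stroke at near end)
#0 →I1  (common-e at J1 fixed by 1)
#3 →I2  (0-jn J1 has e-setter on 1)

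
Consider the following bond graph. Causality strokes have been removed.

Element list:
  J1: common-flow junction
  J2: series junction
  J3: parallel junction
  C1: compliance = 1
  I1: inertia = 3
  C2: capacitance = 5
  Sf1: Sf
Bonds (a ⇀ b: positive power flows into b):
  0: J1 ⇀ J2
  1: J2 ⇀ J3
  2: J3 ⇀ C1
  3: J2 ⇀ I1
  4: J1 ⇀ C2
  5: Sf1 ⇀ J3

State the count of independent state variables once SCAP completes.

bond 5 →Sf1  (source Sf1 imposes f)
bond 2 →J3  (C1 outputs effort q/C1)
bond 1 →J2  (0-jn J3 has e-setter on 2)
bond 3 →I1  (I1: I, integral causality)
bond 0 →J2  (J2 flow already set via bond 3)
bond 4 →J1  (common-f at J1 fixed by 0)

3  (C1, C2, I1 all integral)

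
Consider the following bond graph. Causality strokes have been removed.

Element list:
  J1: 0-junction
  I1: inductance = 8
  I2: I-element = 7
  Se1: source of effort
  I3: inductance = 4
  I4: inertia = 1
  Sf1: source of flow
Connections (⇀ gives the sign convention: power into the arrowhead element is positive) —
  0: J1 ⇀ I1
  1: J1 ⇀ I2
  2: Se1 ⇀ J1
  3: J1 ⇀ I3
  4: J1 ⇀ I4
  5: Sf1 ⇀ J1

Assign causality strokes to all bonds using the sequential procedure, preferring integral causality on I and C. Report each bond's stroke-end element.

b0 stroke at I1
b1 stroke at I2
b2 stroke at J1
b3 stroke at I3
b4 stroke at I4
b5 stroke at Sf1

#2 stroke at J1  (Se1: effort source, stroke at far end)
#5 stroke at Sf1  (Sf1 (Sf) sets flow on bond)
#0 stroke at I1  (J1: bond 2 brought effort, rest push out)
#1 stroke at I2  (common-e at J1 fixed by 2)
#3 stroke at I3  (J1: bond 2 brought effort, rest push out)
#4 stroke at I4  (0-jn J1 has e-setter on 2)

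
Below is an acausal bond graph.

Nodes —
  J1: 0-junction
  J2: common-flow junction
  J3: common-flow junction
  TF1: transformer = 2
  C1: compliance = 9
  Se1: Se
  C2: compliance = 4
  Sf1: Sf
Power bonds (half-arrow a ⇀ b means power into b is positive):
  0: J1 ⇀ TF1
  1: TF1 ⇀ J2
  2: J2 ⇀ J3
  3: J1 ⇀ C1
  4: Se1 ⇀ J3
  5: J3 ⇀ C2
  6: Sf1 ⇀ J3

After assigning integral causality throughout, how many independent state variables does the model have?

2  (C1, C2 all integral)

β4 stroke→J3  (Se1 (Se) sets effort on bond)
β6 stroke→Sf1  (Sf1: flow source, stroke at near end)
β2 stroke→J3  (1-jn J3 has f-setter on 6)
β5 stroke→J3  (J3 flow already set via bond 6)
β1 stroke→J2  (1-jn J2 has f-setter on 2)
β0 stroke→TF1  (through TF1, causality passes straight; one stroke at TF1)
β3 stroke→J1  (closing 0-jn rule on J1)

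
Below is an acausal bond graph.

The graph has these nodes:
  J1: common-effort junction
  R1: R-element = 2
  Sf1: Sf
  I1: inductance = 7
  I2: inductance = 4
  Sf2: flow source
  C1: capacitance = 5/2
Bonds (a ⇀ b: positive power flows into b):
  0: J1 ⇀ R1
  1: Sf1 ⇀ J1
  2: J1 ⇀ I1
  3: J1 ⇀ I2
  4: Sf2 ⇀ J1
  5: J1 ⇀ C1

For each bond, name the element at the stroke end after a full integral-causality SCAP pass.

#1 stroke→Sf1  (source Sf1 imposes f)
#4 stroke→Sf2  (source Sf2 imposes f)
#2 stroke→I1  (I1 outputs flow p/I1)
#3 stroke→I2  (prefer integral on I2)
#5 stroke→J1  (C1: C, integral causality)
#0 stroke→R1  (J1: bond 5 brought effort, rest push out)

bond 0 stroke at R1
bond 1 stroke at Sf1
bond 2 stroke at I1
bond 3 stroke at I2
bond 4 stroke at Sf2
bond 5 stroke at J1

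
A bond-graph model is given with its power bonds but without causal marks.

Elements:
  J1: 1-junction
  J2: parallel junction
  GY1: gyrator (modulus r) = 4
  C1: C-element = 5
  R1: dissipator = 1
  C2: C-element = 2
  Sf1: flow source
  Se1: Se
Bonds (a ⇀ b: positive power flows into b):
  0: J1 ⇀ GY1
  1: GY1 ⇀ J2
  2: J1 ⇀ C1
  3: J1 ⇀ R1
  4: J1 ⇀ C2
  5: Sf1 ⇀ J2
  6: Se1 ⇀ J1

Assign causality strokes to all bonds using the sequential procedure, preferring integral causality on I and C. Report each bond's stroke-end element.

b5 stroke→Sf1  (source Sf1 imposes f)
b6 stroke→J1  (Se1 (Se) sets effort on bond)
b1 stroke→J2  (closing 0-jn rule on J2)
b0 stroke→J1  (GY1: gyrator matches bond 1)
b2 stroke→J1  (C1 outputs effort q/C1)
b4 stroke→J1  (C2 outputs effort q/C2)
b3 stroke→R1  (J1: last free bond brings flow in)

β0 |J1
β1 |J2
β2 |J1
β3 |R1
β4 |J1
β5 |Sf1
β6 |J1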